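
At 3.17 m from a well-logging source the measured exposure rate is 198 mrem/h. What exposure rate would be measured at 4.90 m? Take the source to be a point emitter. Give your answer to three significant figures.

82.9 mrem/h

Applying the 1/r² law, scaling from 3.17 m to 4.90 m:
(3.17/4.90)² = 0.4185, so 198 × 0.4185 = 82.86 mrem/h.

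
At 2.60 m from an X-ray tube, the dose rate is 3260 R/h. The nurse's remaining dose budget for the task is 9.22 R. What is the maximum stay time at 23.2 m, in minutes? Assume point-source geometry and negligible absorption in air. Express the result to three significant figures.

By the inverse-square law, rate at 23.2 m:
(2.60/23.2)² = 0.01256, so 3260 × 0.01256 = 40.95 R/h.
Stay time = 9.22 R ÷ 40.95 R/h = 0.2252 h = 13.51 min.

13.5 min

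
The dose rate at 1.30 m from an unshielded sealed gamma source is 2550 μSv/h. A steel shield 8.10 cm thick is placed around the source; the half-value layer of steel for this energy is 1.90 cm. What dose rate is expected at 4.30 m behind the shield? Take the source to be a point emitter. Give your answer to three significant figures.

Distance alone: 2550 × (1.30/4.30)² = 2550 × 0.09140 = 233.1 μSv/h.
Shield: 8.10/1.90 = 4.263 half-value layers → attenuation 2^(−4.263) = 0.05208.
Combined: 233.1 × 0.05208 = 12.14 μSv/h.

12.1 μSv/h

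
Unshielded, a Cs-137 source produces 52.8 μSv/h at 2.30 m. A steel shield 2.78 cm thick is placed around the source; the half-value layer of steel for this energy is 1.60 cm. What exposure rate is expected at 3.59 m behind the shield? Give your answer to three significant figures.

6.50 μSv/h

Distance alone: 52.8 × (2.30/3.59)² = 52.8 × 0.4105 = 21.67 μSv/h.
Shield: 2.78/1.60 = 1.737 half-value layers → attenuation 2^(−1.737) = 0.3000.
Combined: 21.67 × 0.3000 = 6.501 μSv/h.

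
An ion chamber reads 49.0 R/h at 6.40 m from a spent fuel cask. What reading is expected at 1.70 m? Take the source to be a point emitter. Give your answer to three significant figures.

694 R/h

Applying the 1/r² law, the rate at 1.70 m is
(6.40/1.70)² = 14.17, so 49.0 × 14.17 = 694.3 R/h.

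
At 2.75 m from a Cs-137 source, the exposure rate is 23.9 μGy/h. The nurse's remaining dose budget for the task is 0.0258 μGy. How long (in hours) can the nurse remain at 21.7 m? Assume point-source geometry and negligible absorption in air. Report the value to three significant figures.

0.0672 h

By the inverse-square law, rate at 21.7 m:
23.9 × (2.75/21.7)² = 23.9 × 0.01606 = 0.3838 μGy/h.
Stay time = 0.0258 μGy ÷ 0.3838 μGy/h = 0.06722 h.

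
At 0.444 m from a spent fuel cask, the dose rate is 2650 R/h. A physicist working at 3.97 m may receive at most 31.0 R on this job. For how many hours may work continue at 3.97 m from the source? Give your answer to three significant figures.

0.935 h

By the inverse-square law, rate at 3.97 m:
(0.444/3.97)² = 0.01251, so 2650 × 0.01251 = 33.15 R/h.
Stay time = 31.0 R ÷ 33.15 R/h = 0.9351 h.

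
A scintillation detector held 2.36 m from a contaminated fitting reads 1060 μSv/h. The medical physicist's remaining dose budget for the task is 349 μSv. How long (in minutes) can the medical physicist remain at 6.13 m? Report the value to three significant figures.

133 min

Since intensity falls as 1/r², rate at 6.13 m:
1060 × (2.36/6.13)² = 1060 × 0.1482 = 157.1 μSv/h.
Stay time = 349 μSv ÷ 157.1 μSv/h = 2.222 h = 133.3 min.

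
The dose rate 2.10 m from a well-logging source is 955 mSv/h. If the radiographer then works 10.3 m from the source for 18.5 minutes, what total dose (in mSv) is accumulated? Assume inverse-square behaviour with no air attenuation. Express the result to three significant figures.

Applying the 1/r² law, rate at 10.3 m:
955 × (2.10/10.3)² = 955 × 0.04157 = 39.70 mSv/h.
Dose = rate × time = 39.70 mSv/h × 0.3083 h = 12.24 mSv.

12.2 mSv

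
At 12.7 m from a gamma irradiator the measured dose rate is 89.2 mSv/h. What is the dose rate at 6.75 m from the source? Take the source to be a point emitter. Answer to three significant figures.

316 mSv/h

Using I₁d₁² = I₂d₂², scaling from 12.7 m to 6.75 m:
89.2 × (12.7/6.75)² = 89.2 × 3.540 = 315.8 mSv/h.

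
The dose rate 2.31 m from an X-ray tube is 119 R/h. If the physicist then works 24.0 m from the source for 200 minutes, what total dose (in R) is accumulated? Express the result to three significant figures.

Since intensity falls as 1/r², rate at 24.0 m:
119 × (2.31/24.0)² = 119 × 0.009264 = 1.102 R/h.
Dose = rate × time = 1.102 R/h × 3.333 h = 3.673 R.

3.67 R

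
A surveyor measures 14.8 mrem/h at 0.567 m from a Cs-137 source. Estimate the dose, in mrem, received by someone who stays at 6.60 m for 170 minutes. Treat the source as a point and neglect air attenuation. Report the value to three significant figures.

0.309 mrem

Applying the 1/r² law, rate at 6.60 m:
(0.567/6.60)² = 0.007380, so 14.8 × 0.007380 = 0.1092 mrem/h.
Dose = rate × time = 0.1092 mrem/h × 2.833 h = 0.3094 mrem.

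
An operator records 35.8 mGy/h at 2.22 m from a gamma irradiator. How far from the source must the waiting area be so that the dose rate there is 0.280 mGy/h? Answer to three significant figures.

Since intensity falls as 1/r², d₂ = d₁·√(I₁/I₂).
I₁/I₂ = 35.8/0.280 = 127.9, so d₂ = 2.22 × √127.9 = 25.11 m.

25.1 m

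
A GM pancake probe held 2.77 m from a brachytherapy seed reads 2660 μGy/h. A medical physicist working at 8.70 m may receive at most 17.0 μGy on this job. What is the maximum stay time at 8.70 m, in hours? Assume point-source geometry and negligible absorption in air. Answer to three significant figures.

Since intensity falls as 1/r², rate at 8.70 m:
(2.77/8.70)² = 0.1014, so 2660 × 0.1014 = 269.7 μGy/h.
Stay time = 17.0 μGy ÷ 269.7 μGy/h = 0.06303 h.

0.0630 h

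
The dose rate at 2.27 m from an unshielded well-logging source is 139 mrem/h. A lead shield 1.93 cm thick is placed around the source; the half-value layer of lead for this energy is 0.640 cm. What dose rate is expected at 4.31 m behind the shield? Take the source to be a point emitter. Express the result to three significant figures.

Distance alone: (2.27/4.31)² = 0.2774, so 139 × 0.2774 = 38.56 mrem/h.
Shield: 1.93/0.640 = 3.016 half-value layers → attenuation 2^(−3.016) = 0.1236.
Combined: 38.56 × 0.1236 = 4.766 mrem/h.

4.77 mrem/h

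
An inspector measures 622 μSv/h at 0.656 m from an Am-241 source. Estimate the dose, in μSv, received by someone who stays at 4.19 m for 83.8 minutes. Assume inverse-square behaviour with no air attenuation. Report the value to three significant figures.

21.3 μSv

By the inverse-square law, rate at 4.19 m:
(0.656/4.19)² = 0.02451, so 622 × 0.02451 = 15.25 μSv/h.
Dose = rate × time = 15.25 μSv/h × 1.397 h = 21.30 μSv.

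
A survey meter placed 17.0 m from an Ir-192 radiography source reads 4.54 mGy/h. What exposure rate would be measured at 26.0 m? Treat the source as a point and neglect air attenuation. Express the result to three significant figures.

1.94 mGy/h

Intensity scales as (d₁/d₂)², so scaling from 17.0 m to 26.0 m:
4.54 × (17.0/26.0)² = 4.54 × 0.4275 = 1.941 mGy/h.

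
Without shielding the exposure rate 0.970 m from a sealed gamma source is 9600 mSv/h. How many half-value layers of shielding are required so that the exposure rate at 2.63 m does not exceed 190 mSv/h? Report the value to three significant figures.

2.78 half-value layers

At 2.63 m, distance alone gives 9600 × (0.970/2.63)² = 9600 × 0.1360 = 1306 mSv/h.
Further attenuation needed: 1306/190 = 6.874.
n = log₂(6.874) = 2.781 half-value layers.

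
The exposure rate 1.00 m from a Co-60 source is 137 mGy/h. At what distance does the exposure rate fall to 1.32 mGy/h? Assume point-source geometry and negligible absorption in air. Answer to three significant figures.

10.2 m

Applying the 1/r² law, d₂ = d₁·√(I₁/I₂).
I₁/I₂ = 137/1.32 = 103.8, so d₂ = 1.00 × √103.8 = 10.19 m.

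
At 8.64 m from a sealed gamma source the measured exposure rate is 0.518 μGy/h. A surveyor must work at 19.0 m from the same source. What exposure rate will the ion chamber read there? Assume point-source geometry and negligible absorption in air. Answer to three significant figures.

0.107 μGy/h

Using I₁d₁² = I₂d₂², scaling from 8.64 m to 19.0 m:
(8.64/19.0)² = 0.2068, so 0.518 × 0.2068 = 0.1071 μGy/h.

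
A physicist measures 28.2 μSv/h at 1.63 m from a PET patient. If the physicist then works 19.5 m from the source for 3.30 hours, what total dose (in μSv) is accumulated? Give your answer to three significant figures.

0.650 μSv

Using I₁d₁² = I₂d₂², rate at 19.5 m:
28.2 × (1.63/19.5)² = 28.2 × 0.006987 = 0.1970 μSv/h.
Dose = rate × time = 0.1970 μSv/h × 3.300 h = 0.6501 μSv.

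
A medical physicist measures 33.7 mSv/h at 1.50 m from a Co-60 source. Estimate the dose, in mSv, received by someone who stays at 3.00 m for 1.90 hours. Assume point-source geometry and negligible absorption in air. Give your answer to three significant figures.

16.0 mSv

Since intensity falls as 1/r², rate at 3.00 m:
33.7 × (1.50/3.00)² = 33.7 × 0.2500 = 8.425 mSv/h.
Dose = rate × time = 8.425 mSv/h × 1.900 h = 16.01 mSv.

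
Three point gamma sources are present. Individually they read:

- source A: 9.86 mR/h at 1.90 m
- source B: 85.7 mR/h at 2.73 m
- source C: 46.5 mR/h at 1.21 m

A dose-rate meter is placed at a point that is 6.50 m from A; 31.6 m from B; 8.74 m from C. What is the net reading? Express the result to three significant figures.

2.37 mR/h

Each source contributes Iᵢ·(dᵢ/rᵢ)²; contributions add.
A: 9.86 × (1.90/6.50)² = 0.8425 mR/h
B: 85.7 × (2.73/31.6)² = 0.6396 mR/h
C: 46.5 × (1.21/8.74)² = 0.8913 mR/h
Total = 0.8425 + 0.6396 + 0.8913 = 2.373 mR/h.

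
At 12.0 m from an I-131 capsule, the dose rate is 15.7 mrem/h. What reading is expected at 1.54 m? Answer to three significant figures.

953 mrem/h

Intensity scales as (d₁/d₂)², so the rate at 1.54 m is
15.7 × (12.0/1.54)² = 15.7 × 60.72 = 953.3 mrem/h.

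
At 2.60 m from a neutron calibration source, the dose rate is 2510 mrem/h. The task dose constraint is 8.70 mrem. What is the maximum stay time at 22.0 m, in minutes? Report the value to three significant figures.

Intensity scales as (d₁/d₂)², so rate at 22.0 m:
2510 × (2.60/22.0)² = 2510 × 0.01397 = 35.06 mrem/h.
Stay time = 8.70 mrem ÷ 35.06 mrem/h = 0.2481 h = 14.89 min.

14.9 min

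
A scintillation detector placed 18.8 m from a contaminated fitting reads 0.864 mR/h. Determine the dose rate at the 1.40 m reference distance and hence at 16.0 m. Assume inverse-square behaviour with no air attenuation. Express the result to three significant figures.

156 mR/h; 1.19 mR/h

Using I₁d₁² = I₂d₂²,
At 1.40 m: (18.8/1.40)² = 180.3, so 0.864 × 180.3 = 155.8 mR/h
At 16.0 m: 155.8 × (1.40/16.0)² = 155.8 × 0.007656 = 1.193 mR/h.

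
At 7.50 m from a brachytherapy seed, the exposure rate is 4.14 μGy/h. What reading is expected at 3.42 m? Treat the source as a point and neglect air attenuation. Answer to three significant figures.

19.9 μGy/h

Intensity scales as (d₁/d₂)², so the rate at 3.42 m is
(7.50/3.42)² = 4.809, so 4.14 × 4.809 = 19.91 μGy/h.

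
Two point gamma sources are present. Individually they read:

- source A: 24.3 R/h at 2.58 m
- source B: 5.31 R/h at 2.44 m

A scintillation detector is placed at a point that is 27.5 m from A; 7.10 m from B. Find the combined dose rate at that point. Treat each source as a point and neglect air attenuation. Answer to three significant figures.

0.841 R/h

By superposition, sum each source's inverse-square contribution:
A: 24.3 × (2.58/27.5)² = 0.2139 R/h
B: 5.31 × (2.44/7.10)² = 0.6271 R/h
Total = 0.2139 + 0.6271 = 0.8410 R/h.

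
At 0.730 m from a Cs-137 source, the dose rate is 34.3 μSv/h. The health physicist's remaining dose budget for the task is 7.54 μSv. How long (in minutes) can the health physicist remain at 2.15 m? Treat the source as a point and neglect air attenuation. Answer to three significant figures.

114 min

Using I₁d₁² = I₂d₂², rate at 2.15 m:
34.3 × (0.730/2.15)² = 34.3 × 0.1153 = 3.955 μSv/h.
Stay time = 7.54 μSv ÷ 3.955 μSv/h = 1.906 h = 114.4 min.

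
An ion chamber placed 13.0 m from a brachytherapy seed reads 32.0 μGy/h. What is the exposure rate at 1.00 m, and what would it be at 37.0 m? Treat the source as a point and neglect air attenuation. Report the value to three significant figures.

Intensity scales as (d₁/d₂)², so
At 1.00 m: 32.0 × (13.0/1.00)² = 32.0 × 169.0 = 5408 μGy/h
At 37.0 m: 5408 × (1.00/37.0)² = 5408 × 0.0007305 = 3.951 μGy/h.

5410 μGy/h; 3.95 μGy/h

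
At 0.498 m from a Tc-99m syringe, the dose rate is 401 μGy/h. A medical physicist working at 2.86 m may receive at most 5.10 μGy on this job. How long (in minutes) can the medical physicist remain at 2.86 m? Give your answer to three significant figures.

25.2 min

Using I₁d₁² = I₂d₂², rate at 2.86 m:
401 × (0.498/2.86)² = 401 × 0.03032 = 12.16 μGy/h.
Stay time = 5.10 μGy ÷ 12.16 μGy/h = 0.4194 h = 25.16 min.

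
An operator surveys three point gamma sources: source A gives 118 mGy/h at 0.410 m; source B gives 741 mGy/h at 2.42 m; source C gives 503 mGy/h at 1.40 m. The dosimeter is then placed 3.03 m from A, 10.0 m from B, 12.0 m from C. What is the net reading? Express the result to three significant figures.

By superposition, sum each source's inverse-square contribution:
A: 118 × (0.410/3.03)² = 2.161 mGy/h
B: 741 × (2.42/10.0)² = 43.40 mGy/h
C: 503 × (1.40/12.0)² = 6.846 mGy/h
Total = 2.161 + 43.40 + 6.846 = 52.41 mGy/h.

52.4 mGy/h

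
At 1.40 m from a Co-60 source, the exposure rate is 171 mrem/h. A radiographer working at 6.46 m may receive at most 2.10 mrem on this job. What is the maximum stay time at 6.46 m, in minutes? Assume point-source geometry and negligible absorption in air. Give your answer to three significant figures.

Using I₁d₁² = I₂d₂², rate at 6.46 m:
(1.40/6.46)² = 0.04697, so 171 × 0.04697 = 8.032 mrem/h.
Stay time = 2.10 mrem ÷ 8.032 mrem/h = 0.2615 h = 15.69 min.

15.7 min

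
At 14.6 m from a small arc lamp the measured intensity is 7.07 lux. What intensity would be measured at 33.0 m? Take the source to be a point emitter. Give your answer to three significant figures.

Applying the 1/r² law, scaling from 14.6 m to 33.0 m:
(14.6/33.0)² = 0.1957, so 7.07 × 0.1957 = 1.384 lux.

1.38 lux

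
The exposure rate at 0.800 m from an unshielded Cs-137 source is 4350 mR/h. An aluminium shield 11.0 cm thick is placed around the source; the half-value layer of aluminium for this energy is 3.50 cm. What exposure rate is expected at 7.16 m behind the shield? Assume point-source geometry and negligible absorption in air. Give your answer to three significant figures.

Distance alone: 4350 × (0.800/7.16)² = 4350 × 0.01248 = 54.29 mR/h.
Shield: 11.0/3.50 = 3.143 half-value layers → attenuation 2^(−3.143) = 0.1132.
Combined: 54.29 × 0.1132 = 6.146 mR/h.

6.15 mR/h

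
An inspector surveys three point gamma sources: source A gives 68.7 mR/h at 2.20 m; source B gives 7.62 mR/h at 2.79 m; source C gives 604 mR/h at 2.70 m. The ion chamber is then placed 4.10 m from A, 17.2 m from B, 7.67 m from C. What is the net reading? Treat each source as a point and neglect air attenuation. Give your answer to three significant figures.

By superposition, sum each source's inverse-square contribution:
A: 68.7 × (2.20/4.10)² = 19.78 mR/h
B: 7.62 × (2.79/17.2)² = 0.2005 mR/h
C: 604 × (2.70/7.67)² = 74.85 mR/h
Total = 19.78 + 0.2005 + 74.85 = 94.83 mR/h.

94.8 mR/h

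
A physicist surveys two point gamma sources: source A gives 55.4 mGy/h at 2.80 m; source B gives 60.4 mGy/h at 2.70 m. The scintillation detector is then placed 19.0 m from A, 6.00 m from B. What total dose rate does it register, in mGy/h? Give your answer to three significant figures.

13.4 mGy/h

Each source contributes Iᵢ·(dᵢ/rᵢ)²; contributions add.
A: 55.4 × (2.80/19.0)² = 1.203 mGy/h
B: 60.4 × (2.70/6.00)² = 12.23 mGy/h
Total = 1.203 + 12.23 = 13.43 mGy/h.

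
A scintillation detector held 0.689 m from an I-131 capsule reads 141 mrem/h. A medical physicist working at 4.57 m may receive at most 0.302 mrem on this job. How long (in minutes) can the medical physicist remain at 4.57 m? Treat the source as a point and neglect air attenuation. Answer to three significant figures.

By the inverse-square law, rate at 4.57 m:
141 × (0.689/4.57)² = 141 × 0.02273 = 3.205 mrem/h.
Stay time = 0.302 mrem ÷ 3.205 mrem/h = 0.09423 h = 5.654 min.

5.65 min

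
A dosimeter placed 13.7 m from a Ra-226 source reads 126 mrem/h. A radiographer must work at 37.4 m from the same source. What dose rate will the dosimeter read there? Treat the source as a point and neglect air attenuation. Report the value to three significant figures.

By the inverse-square law, scaling from 13.7 m to 37.4 m:
126 × (13.7/37.4)² = 126 × 0.1342 = 16.91 mrem/h.

16.9 mrem/h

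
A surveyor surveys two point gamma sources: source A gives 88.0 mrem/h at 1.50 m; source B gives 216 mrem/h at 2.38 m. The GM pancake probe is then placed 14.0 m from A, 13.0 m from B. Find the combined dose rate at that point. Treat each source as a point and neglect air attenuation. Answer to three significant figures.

Each source contributes Iᵢ·(dᵢ/rᵢ)²; contributions add.
A: 88.0 × (1.50/14.0)² = 1.010 mrem/h
B: 216 × (2.38/13.0)² = 7.240 mrem/h
Total = 1.010 + 7.240 = 8.250 mrem/h.

8.25 mrem/h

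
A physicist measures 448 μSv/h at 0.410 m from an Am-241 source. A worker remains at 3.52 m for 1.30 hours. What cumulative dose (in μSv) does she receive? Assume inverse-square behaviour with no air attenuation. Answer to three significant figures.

Applying the 1/r² law, rate at 3.52 m:
448 × (0.410/3.52)² = 448 × 0.01357 = 6.079 μSv/h.
Dose = rate × time = 6.079 μSv/h × 1.300 h = 7.903 μSv.

7.90 μSv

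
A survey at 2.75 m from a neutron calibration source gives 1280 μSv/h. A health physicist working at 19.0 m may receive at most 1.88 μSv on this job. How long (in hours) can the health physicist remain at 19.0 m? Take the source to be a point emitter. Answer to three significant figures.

0.0701 h

Applying the 1/r² law, rate at 19.0 m:
1280 × (2.75/19.0)² = 1280 × 0.02095 = 26.82 μSv/h.
Stay time = 1.88 μSv ÷ 26.82 μSv/h = 0.07010 h.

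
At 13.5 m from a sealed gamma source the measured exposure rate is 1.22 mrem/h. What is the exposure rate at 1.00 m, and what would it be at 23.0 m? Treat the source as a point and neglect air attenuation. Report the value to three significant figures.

Intensity scales as (d₁/d₂)², so
At 1.00 m: (13.5/1.00)² = 182.2, so 1.22 × 182.2 = 222.3 mrem/h
At 23.0 m: (1.00/23.0)² = 0.001890, so 222.3 × 0.001890 = 0.4201 mrem/h.

222 mrem/h; 0.420 mrem/h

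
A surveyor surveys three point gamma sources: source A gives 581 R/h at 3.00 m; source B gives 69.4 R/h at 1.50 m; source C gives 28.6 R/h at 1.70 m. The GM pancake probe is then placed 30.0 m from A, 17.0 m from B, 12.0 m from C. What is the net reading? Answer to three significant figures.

By superposition, sum each source's inverse-square contribution:
A: 581 × (3.00/30.0)² = 5.810 R/h
B: 69.4 × (1.50/17.0)² = 0.5403 R/h
C: 28.6 × (1.70/12.0)² = 0.5740 R/h
Total = 5.810 + 0.5403 + 0.5740 = 6.924 R/h.

6.92 R/h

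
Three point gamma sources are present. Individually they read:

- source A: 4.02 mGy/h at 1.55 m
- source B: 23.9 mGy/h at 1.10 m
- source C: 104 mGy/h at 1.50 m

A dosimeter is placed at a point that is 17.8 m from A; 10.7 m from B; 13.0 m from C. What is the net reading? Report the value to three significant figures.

1.67 mGy/h

By superposition, sum each source's inverse-square contribution:
A: 4.02 × (1.55/17.8)² = 0.03048 mGy/h
B: 23.9 × (1.10/10.7)² = 0.2526 mGy/h
C: 104 × (1.50/13.0)² = 1.385 mGy/h
Total = 0.03048 + 0.2526 + 1.385 = 1.668 mGy/h.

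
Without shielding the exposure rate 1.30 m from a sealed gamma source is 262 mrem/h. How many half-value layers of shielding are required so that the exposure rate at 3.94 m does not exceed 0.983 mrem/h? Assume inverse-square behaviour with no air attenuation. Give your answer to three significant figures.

4.86 half-value layers

At 3.94 m, distance alone gives 262 × (1.30/3.94)² = 262 × 0.1089 = 28.53 mrem/h.
Further attenuation needed: 28.53/0.983 = 29.02.
n = log₂(29.02) = 4.859 half-value layers.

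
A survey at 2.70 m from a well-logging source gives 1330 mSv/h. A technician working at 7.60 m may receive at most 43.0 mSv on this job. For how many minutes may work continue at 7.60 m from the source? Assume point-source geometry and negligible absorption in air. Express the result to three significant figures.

Since intensity falls as 1/r², rate at 7.60 m:
1330 × (2.70/7.60)² = 1330 × 0.1262 = 167.8 mSv/h.
Stay time = 43.0 mSv ÷ 167.8 mSv/h = 0.2563 h = 15.38 min.

15.4 min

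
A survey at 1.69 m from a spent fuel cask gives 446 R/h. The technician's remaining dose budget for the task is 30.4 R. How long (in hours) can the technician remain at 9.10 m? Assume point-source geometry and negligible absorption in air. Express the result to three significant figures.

Applying the 1/r² law, rate at 9.10 m:
446 × (1.69/9.10)² = 446 × 0.03449 = 15.38 R/h.
Stay time = 30.4 R ÷ 15.38 R/h = 1.977 h.

1.98 h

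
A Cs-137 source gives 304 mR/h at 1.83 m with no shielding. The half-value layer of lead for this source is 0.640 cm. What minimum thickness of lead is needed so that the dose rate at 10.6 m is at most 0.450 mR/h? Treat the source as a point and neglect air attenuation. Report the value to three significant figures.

2.77 cm

At 10.6 m, distance alone gives (1.83/10.6)² = 0.02981, so 304 × 0.02981 = 9.062 mR/h.
Further attenuation needed: 9.062/0.450 = 20.14.
n = log₂(20.14) = 4.332 half-value layers.
Thickness = 4.332 × 0.640 cm = 2.772 cm.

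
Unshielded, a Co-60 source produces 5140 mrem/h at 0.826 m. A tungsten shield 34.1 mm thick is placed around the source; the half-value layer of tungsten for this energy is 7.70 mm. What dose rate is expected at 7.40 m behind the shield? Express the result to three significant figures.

Distance alone: (0.826/7.40)² = 0.01246, so 5140 × 0.01246 = 64.04 mrem/h.
Shield: 34.1/7.70 = 4.429 half-value layers → attenuation 2^(−4.429) = 0.04642.
Combined: 64.04 × 0.04642 = 2.973 mrem/h.

2.97 mrem/h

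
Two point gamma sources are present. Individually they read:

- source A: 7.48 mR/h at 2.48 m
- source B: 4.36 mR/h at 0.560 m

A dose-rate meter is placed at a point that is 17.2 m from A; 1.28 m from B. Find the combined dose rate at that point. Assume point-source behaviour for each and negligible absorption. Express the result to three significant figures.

Each source contributes Iᵢ·(dᵢ/rᵢ)²; contributions add.
A: 7.48 × (2.48/17.2)² = 0.1555 mR/h
B: 4.36 × (0.560/1.28)² = 0.8345 mR/h
Total = 0.1555 + 0.8345 = 0.9900 mR/h.

0.990 mR/h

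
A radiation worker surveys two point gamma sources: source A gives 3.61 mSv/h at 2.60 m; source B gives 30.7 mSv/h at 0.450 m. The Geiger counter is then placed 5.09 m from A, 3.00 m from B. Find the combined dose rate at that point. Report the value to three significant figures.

By superposition, sum each source's inverse-square contribution:
A: 3.61 × (2.60/5.09)² = 0.9419 mSv/h
B: 30.7 × (0.450/3.00)² = 0.6907 mSv/h
Total = 0.9419 + 0.6907 = 1.633 mSv/h.

1.63 mSv/h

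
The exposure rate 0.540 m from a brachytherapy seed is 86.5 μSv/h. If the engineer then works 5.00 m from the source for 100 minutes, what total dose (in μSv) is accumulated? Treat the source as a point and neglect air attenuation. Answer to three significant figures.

1.68 μSv

Using I₁d₁² = I₂d₂², rate at 5.00 m:
86.5 × (0.540/5.00)² = 86.5 × 0.01166 = 1.009 μSv/h.
Dose = rate × time = 1.009 μSv/h × 1.667 h = 1.682 μSv.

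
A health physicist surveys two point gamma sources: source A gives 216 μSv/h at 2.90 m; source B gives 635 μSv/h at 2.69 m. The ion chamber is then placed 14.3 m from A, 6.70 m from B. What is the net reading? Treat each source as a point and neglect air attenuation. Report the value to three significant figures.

111 μSv/h

By superposition, sum each source's inverse-square contribution:
A: 216 × (2.90/14.3)² = 8.883 μSv/h
B: 635 × (2.69/6.70)² = 102.4 μSv/h
Total = 8.883 + 102.4 = 111.3 μSv/h.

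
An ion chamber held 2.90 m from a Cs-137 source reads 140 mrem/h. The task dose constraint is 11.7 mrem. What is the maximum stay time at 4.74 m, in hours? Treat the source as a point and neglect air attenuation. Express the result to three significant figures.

Since intensity falls as 1/r², rate at 4.74 m:
(2.90/4.74)² = 0.3743, so 140 × 0.3743 = 52.40 mrem/h.
Stay time = 11.7 mrem ÷ 52.40 mrem/h = 0.2233 h.

0.223 h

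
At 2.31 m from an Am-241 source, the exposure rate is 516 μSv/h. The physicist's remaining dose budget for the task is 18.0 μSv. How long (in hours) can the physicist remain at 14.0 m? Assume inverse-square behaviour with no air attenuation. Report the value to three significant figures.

1.28 h

Since intensity falls as 1/r², rate at 14.0 m:
516 × (2.31/14.0)² = 516 × 0.02723 = 14.05 μSv/h.
Stay time = 18.0 μSv ÷ 14.05 μSv/h = 1.281 h.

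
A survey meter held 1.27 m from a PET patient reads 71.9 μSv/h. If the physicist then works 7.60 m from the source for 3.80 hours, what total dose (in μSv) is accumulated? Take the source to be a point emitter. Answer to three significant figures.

7.63 μSv

By the inverse-square law, rate at 7.60 m:
71.9 × (1.27/7.60)² = 71.9 × 0.02792 = 2.007 μSv/h.
Dose = rate × time = 2.007 μSv/h × 3.800 h = 7.627 μSv.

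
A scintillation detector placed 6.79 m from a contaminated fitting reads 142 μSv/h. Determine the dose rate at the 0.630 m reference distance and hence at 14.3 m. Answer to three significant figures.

16500 μSv/h; 32.0 μSv/h

Using I₁d₁² = I₂d₂²,
At 0.630 m: (6.79/0.630)² = 116.2, so 142 × 116.2 = 16500 μSv/h
At 14.3 m: (0.630/14.3)² = 0.001941, so 16500 × 0.001941 = 32.03 μSv/h.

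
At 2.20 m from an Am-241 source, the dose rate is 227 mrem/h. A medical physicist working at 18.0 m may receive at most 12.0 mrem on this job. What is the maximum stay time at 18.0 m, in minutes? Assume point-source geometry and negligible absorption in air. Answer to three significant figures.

Intensity scales as (d₁/d₂)², so rate at 18.0 m:
227 × (2.20/18.0)² = 227 × 0.01494 = 3.391 mrem/h.
Stay time = 12.0 mrem ÷ 3.391 mrem/h = 3.539 h = 212.3 min.

212 min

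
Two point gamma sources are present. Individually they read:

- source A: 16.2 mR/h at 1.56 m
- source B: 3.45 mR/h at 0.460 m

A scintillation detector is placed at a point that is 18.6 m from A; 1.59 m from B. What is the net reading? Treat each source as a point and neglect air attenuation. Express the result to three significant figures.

0.403 mR/h

Each source contributes Iᵢ·(dᵢ/rᵢ)²; contributions add.
A: 16.2 × (1.56/18.6)² = 0.1140 mR/h
B: 3.45 × (0.460/1.59)² = 0.2888 mR/h
Total = 0.1140 + 0.2888 = 0.4028 mR/h.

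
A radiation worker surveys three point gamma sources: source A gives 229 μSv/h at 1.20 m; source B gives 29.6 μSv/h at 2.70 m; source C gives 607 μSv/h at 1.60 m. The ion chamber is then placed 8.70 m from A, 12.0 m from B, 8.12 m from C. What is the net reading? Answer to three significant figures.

29.4 μSv/h

By superposition, sum each source's inverse-square contribution:
A: 229 × (1.20/8.70)² = 4.357 μSv/h
B: 29.6 × (2.70/12.0)² = 1.499 μSv/h
C: 607 × (1.60/8.12)² = 23.57 μSv/h
Total = 4.357 + 1.499 + 23.57 = 29.43 μSv/h.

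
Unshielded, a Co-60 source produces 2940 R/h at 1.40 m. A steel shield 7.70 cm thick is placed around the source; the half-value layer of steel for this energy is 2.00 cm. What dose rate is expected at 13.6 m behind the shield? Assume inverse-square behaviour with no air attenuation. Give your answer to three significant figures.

2.16 R/h

Distance alone: (1.40/13.6)² = 0.01060, so 2940 × 0.01060 = 31.16 R/h.
Shield: 7.70/2.00 = 3.850 half-value layers → attenuation 2^(−3.850) = 0.06935.
Combined: 31.16 × 0.06935 = 2.161 R/h.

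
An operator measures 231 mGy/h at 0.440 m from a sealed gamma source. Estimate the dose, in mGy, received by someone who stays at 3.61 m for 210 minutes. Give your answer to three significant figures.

12.0 mGy

Intensity scales as (d₁/d₂)², so rate at 3.61 m:
231 × (0.440/3.61)² = 231 × 0.01486 = 3.433 mGy/h.
Dose = rate × time = 3.433 mGy/h × 3.500 h = 12.02 mGy.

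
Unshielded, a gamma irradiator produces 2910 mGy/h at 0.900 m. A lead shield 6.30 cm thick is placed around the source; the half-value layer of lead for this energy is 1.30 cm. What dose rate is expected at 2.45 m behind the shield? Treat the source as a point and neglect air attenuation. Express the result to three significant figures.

Distance alone: (0.900/2.45)² = 0.1349, so 2910 × 0.1349 = 392.6 mGy/h.
Shield: 6.30/1.30 = 4.846 half-value layers → attenuation 2^(−4.846) = 0.03477.
Combined: 392.6 × 0.03477 = 13.65 mGy/h.

13.7 mGy/h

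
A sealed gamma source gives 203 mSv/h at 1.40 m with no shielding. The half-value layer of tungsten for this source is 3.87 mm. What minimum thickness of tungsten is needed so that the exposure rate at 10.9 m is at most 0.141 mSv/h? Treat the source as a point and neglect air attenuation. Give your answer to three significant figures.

17.7 mm

At 10.9 m, distance alone gives (1.40/10.9)² = 0.01650, so 203 × 0.01650 = 3.350 mSv/h.
Further attenuation needed: 3.350/0.141 = 23.76.
n = log₂(23.76) = 4.570 half-value layers.
Thickness = 4.570 × 3.87 mm = 17.69 mm.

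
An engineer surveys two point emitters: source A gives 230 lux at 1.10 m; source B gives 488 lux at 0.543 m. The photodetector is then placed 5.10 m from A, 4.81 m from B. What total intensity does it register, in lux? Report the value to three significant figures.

Each source contributes Iᵢ·(dᵢ/rᵢ)²; contributions add.
A: 230 × (1.10/5.10)² = 10.70 lux
B: 488 × (0.543/4.81)² = 6.219 lux
Total = 10.70 + 6.219 = 16.92 lux.

16.9 lux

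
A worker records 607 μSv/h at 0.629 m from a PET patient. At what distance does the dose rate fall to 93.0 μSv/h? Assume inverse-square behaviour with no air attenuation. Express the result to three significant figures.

Intensity scales as (d₁/d₂)², so d₂ = d₁·√(I₁/I₂).
I₁/I₂ = 607/93.0 = 6.527, so d₂ = 0.629 × √6.527 = 1.607 m.

1.61 m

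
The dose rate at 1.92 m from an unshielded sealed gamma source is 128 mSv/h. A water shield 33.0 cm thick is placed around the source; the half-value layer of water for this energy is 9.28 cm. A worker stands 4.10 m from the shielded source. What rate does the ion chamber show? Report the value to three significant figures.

Distance alone: 128 × (1.92/4.10)² = 128 × 0.2193 = 28.07 mSv/h.
Shield: 33.0/9.28 = 3.556 half-value layers → attenuation 2^(−3.556) = 0.08502.
Combined: 28.07 × 0.08502 = 2.387 mSv/h.

2.39 mSv/h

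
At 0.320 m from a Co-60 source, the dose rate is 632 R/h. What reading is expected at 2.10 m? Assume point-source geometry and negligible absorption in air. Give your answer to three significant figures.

Intensity scales as (d₁/d₂)², so the rate at 2.10 m is
632 × (0.320/2.10)² = 632 × 0.02322 = 14.68 R/h.

14.7 R/h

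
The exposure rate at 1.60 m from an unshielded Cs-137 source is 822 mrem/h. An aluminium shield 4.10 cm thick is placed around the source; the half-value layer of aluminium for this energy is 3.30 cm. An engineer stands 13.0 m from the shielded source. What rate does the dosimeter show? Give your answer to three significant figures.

5.26 mrem/h

Distance alone: 822 × (1.60/13.0)² = 822 × 0.01515 = 12.45 mrem/h.
Shield: 4.10/3.30 = 1.242 half-value layers → attenuation 2^(−1.242) = 0.4228.
Combined: 12.45 × 0.4228 = 5.264 mrem/h.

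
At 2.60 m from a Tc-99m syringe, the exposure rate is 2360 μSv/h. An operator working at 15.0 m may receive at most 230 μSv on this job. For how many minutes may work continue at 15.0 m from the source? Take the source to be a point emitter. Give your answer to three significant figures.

195 min

Applying the 1/r² law, rate at 15.0 m:
2360 × (2.60/15.0)² = 2360 × 0.03004 = 70.89 μSv/h.
Stay time = 230 μSv ÷ 70.89 μSv/h = 3.244 h = 194.6 min.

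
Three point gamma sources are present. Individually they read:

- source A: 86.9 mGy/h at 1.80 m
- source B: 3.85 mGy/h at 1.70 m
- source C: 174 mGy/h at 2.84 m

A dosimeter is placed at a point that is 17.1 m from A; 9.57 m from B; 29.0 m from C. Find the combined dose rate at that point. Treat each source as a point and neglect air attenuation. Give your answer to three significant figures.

2.75 mGy/h

By superposition, sum each source's inverse-square contribution:
A: 86.9 × (1.80/17.1)² = 0.9629 mGy/h
B: 3.85 × (1.70/9.57)² = 0.1215 mGy/h
C: 174 × (2.84/29.0)² = 1.669 mGy/h
Total = 0.9629 + 0.1215 + 1.669 = 2.753 mGy/h.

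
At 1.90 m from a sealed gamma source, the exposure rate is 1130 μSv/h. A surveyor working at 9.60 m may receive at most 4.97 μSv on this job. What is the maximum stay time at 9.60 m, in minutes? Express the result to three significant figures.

6.74 min

Using I₁d₁² = I₂d₂², rate at 9.60 m:
1130 × (1.90/9.60)² = 1130 × 0.03917 = 44.26 μSv/h.
Stay time = 4.97 μSv ÷ 44.26 μSv/h = 0.1123 h = 6.738 min.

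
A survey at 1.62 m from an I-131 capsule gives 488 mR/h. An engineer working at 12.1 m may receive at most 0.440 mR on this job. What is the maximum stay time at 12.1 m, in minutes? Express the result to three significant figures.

Intensity scales as (d₁/d₂)², so rate at 12.1 m:
488 × (1.62/12.1)² = 488 × 0.01793 = 8.750 mR/h.
Stay time = 0.440 mR ÷ 8.750 mR/h = 0.05029 h = 3.017 min.

3.02 min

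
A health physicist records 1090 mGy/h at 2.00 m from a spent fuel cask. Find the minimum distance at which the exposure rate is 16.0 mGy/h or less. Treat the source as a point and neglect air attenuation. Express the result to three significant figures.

16.5 m

Using I₁d₁² = I₂d₂², d₂ = d₁·√(I₁/I₂).
I₁/I₂ = 1090/16.0 = 68.12, so d₂ = 2.00 × √68.12 = 16.51 m.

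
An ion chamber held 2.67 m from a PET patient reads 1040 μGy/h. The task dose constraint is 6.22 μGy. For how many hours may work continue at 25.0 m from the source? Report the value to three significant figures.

0.524 h

By the inverse-square law, rate at 25.0 m:
(2.67/25.0)² = 0.01141, so 1040 × 0.01141 = 11.87 μGy/h.
Stay time = 6.22 μGy ÷ 11.87 μGy/h = 0.5240 h.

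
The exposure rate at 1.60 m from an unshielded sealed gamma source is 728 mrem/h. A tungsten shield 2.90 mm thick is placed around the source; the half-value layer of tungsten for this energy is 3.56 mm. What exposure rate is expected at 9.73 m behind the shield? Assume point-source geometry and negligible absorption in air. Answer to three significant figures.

Distance alone: 728 × (1.60/9.73)² = 728 × 0.02704 = 19.69 mrem/h.
Shield: 2.90/3.56 = 0.8146 half-value layers → attenuation 2^(−0.8146) = 0.5686.
Combined: 19.69 × 0.5686 = 11.20 mrem/h.

11.2 mrem/h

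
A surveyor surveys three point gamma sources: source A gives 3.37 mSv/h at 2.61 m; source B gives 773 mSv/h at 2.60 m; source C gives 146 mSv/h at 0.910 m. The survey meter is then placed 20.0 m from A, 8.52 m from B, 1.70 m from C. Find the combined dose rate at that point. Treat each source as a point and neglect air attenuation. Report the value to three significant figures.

114 mSv/h

By superposition, sum each source's inverse-square contribution:
A: 3.37 × (2.61/20.0)² = 0.05739 mSv/h
B: 773 × (2.60/8.52)² = 71.99 mSv/h
C: 146 × (0.910/1.70)² = 41.83 mSv/h
Total = 0.05739 + 71.99 + 41.83 = 113.9 mSv/h.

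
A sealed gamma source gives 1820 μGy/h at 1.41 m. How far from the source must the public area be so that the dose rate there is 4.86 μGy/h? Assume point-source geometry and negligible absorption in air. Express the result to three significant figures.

Using I₁d₁² = I₂d₂², d₂ = d₁·√(I₁/I₂).
I₁/I₂ = 1820/4.86 = 374.5, so d₂ = 1.41 × √374.5 = 27.29 m.

27.3 m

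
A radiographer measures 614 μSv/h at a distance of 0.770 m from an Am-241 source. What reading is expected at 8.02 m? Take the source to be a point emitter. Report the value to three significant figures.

Applying the 1/r² law, the rate at 8.02 m is
614 × (0.770/8.02)² = 614 × 0.009218 = 5.660 μSv/h.

5.66 μSv/h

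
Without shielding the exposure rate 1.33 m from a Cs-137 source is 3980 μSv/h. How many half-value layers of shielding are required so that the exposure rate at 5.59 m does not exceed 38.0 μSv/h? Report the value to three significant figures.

At 5.59 m, distance alone gives 3980 × (1.33/5.59)² = 3980 × 0.05661 = 225.3 μSv/h.
Further attenuation needed: 225.3/38.0 = 5.929.
n = log₂(5.929) = 2.568 half-value layers.

2.57 half-value layers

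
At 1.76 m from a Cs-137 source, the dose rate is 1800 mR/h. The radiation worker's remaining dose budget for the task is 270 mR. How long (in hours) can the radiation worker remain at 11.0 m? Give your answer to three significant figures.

5.86 h

Applying the 1/r² law, rate at 11.0 m:
(1.76/11.0)² = 0.02560, so 1800 × 0.02560 = 46.08 mR/h.
Stay time = 270 mR ÷ 46.08 mR/h = 5.859 h.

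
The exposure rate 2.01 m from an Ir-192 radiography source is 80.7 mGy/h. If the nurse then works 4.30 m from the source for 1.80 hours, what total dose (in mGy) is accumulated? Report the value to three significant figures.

31.7 mGy

Applying the 1/r² law, rate at 4.30 m:
(2.01/4.30)² = 0.2185, so 80.7 × 0.2185 = 17.63 mGy/h.
Dose = rate × time = 17.63 mGy/h × 1.800 h = 31.73 mGy.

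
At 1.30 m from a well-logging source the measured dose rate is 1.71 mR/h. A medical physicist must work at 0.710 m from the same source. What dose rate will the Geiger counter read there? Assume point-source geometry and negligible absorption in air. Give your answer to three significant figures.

By the inverse-square law, scaling from 1.30 m to 0.710 m:
(1.30/0.710)² = 3.353, so 1.71 × 3.353 = 5.734 mR/h.

5.73 mR/h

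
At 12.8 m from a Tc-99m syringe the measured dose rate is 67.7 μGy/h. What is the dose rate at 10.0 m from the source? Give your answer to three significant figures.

111 μGy/h

Since intensity falls as 1/r², scaling from 12.8 m to 10.0 m:
67.7 × (12.8/10.0)² = 67.7 × 1.638 = 110.9 μGy/h.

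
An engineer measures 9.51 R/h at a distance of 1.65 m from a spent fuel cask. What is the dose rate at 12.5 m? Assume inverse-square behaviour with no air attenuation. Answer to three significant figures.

Since intensity falls as 1/r², the rate at 12.5 m is
9.51 × (1.65/12.5)² = 9.51 × 0.01742 = 0.1657 R/h.

0.166 R/h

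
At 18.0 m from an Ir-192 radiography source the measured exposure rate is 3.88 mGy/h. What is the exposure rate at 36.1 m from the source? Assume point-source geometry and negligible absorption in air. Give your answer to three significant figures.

Since intensity falls as 1/r², scaling from 18.0 m to 36.1 m:
3.88 × (18.0/36.1)² = 3.88 × 0.2486 = 0.9646 mGy/h.

0.965 mGy/h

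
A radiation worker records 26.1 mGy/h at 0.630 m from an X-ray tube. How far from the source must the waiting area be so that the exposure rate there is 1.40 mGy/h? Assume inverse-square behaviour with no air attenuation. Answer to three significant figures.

Applying the 1/r² law, d₂ = d₁·√(I₁/I₂).
I₁/I₂ = 26.1/1.40 = 18.64, so d₂ = 0.630 × √18.64 = 2.720 m.

2.72 m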